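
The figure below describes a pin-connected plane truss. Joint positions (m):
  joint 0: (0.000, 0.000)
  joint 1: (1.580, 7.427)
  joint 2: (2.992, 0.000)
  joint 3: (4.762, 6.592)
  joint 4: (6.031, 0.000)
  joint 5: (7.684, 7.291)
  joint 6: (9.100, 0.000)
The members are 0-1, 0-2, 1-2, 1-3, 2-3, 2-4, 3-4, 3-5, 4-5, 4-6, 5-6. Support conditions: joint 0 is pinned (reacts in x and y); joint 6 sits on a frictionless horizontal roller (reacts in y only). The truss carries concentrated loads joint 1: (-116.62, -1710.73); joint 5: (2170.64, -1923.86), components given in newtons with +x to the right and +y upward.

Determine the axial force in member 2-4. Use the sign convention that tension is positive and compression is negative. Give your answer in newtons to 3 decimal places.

1263.390

N=7 nodes, M=11 members, R=3 reactions → 2N=14, M+R=14
member 0 (0-1): L=7.5932, (cx,cy)=(0.2081,0.9781)
member 1 (0-2): L=2.9920, (cx,cy)=(1.0000,0.0000)
member 2 (1-2): L=7.5600, (cx,cy)=(0.1868,-0.9824)
member 3 (1-3): L=3.2897, (cx,cy)=(0.9673,-0.2538)
member 4 (2-3): L=6.8255, (cx,cy)=(0.2593,0.9658)
member 5 (2-4): L=3.0390, (cx,cy)=(1.0000,0.0000)
member 6 (3-4): L=6.7130, (cx,cy)=(0.1890,-0.9820)
member 7 (3-5): L=3.0044, (cx,cy)=(0.9726,0.2327)
member 8 (4-5): L=7.4760, (cx,cy)=(0.2211,0.9752)
member 9 (4-6): L=3.0690, (cx,cy)=(1.0000,0.0000)
member 10 (5-6): L=7.4272, (cx,cy)=(0.1906,-0.9817)
solve A·x = −loads:
  F[0-1] = -70.6537 N (compression)
  F[0-2] = +2068.7217 N (tension)
  F[1-2] = -1787.4244 N (compression)
  F[1-3] = +450.5122 N (tension)
  F[2-3] = +1818.1696 N (tension)
  F[2-4] = +1263.3902 N (tension)
  F[3-4] = -1386.8797 N (compression)
  F[3-5] = +1202.4141 N (tension)
  F[4-5] = +1396.4370 N (tension)
  F[4-6] = +692.4597 N (tension)
  F[5-6] = -3632.1024 N (compression)
  Rx@0 = -2054.0200 N
  Ry@0 = +69.1072 N
  Ry@6 = +3565.4828 N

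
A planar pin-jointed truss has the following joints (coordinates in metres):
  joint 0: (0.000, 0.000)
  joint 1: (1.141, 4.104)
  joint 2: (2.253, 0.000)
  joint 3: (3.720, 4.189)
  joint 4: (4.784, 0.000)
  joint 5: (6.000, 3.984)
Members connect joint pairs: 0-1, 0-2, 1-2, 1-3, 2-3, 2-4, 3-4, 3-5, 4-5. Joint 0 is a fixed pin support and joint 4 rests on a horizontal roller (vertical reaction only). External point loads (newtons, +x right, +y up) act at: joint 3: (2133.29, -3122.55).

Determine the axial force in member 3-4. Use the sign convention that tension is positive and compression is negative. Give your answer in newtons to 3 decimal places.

-4432.450

N=6 nodes, M=9 members, R=3 reactions → 2N=12, M+R=12
member 0 (0-1): L=4.2597, (cx,cy)=(0.2679,0.9635)
member 1 (0-2): L=2.2530, (cx,cy)=(1.0000,0.0000)
member 2 (1-2): L=4.2520, (cx,cy)=(0.2615,-0.9652)
member 3 (1-3): L=2.5804, (cx,cy)=(0.9995,0.0329)
member 4 (2-3): L=4.4384, (cx,cy)=(0.3305,0.9438)
member 5 (2-4): L=2.5310, (cx,cy)=(1.0000,0.0000)
member 6 (3-4): L=4.3220, (cx,cy)=(0.2462,-0.9692)
member 7 (3-5): L=2.2892, (cx,cy)=(0.9960,-0.0896)
member 8 (4-5): L=4.1654, (cx,cy)=(0.2919,0.9564)
solve A·x = −loads:
  F[0-1] = +1217.9951 N (tension)
  F[0-2] = +1807.0356 N (tension)
  F[1-2] = -1193.9969 N (compression)
  F[1-3] = +638.8611 N (tension)
  F[2-3] = +1221.0675 N (tension)
  F[2-4] = +1091.1871 N (tension)
  F[3-4] = -4432.4505 N (compression)
  F[3-5] = -0.0000 N (compression)
  F[4-5] = +0.0000 N (tension)
  Rx@0 = -2133.2900 N
  Ry@0 = -1173.4863 N
  Ry@4 = +4296.0363 N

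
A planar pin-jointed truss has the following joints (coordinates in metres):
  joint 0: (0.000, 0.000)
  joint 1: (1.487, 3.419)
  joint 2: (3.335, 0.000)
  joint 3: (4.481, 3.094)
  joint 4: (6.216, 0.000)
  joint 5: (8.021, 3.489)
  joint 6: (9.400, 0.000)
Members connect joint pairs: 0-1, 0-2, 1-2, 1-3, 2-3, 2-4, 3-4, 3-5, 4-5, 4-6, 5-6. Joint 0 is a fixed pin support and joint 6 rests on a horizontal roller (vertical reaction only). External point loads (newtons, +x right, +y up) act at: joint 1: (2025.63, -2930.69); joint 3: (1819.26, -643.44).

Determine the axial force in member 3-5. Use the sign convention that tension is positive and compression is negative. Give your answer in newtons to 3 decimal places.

-2052.214

N=7 nodes, M=11 members, R=3 reactions → 2N=14, M+R=14
member 0 (0-1): L=3.7284, (cx,cy)=(0.3988,0.9170)
member 1 (0-2): L=3.3350, (cx,cy)=(1.0000,0.0000)
member 2 (1-2): L=3.8865, (cx,cy)=(0.4755,-0.8797)
member 3 (1-3): L=3.0116, (cx,cy)=(0.9942,-0.1079)
member 4 (2-3): L=3.2994, (cx,cy)=(0.3473,0.9377)
member 5 (2-4): L=2.8810, (cx,cy)=(1.0000,0.0000)
member 6 (3-4): L=3.5473, (cx,cy)=(0.4891,-0.8722)
member 7 (3-5): L=3.5620, (cx,cy)=(0.9938,0.1109)
member 8 (4-5): L=3.9282, (cx,cy)=(0.4595,0.8882)
member 9 (4-6): L=3.1840, (cx,cy)=(1.0000,0.0000)
member 10 (5-6): L=3.7516, (cx,cy)=(0.3676,-0.9300)
solve A·x = −loads:
  F[0-1] = -1601.0654 N (compression)
  F[0-2] = +4483.4493 N (tension)
  F[1-2] = -1416.8252 N (compression)
  F[1-3] = -2002.1881 N (compression)
  F[2-3] = +1329.1583 N (tension)
  F[2-4] = +3348.0933 N (tension)
  F[3-4] = -2675.3430 N (compression)
  F[3-5] = -2052.2144 N (compression)
  F[4-5] = +2627.2702 N (tension)
  F[4-6] = +832.3468 N (tension)
  F[5-6] = -2264.4389 N (compression)
  Rx@0 = -3844.8900 N
  Ry@0 = +1468.2140 N
  Ry@6 = +2105.9160 N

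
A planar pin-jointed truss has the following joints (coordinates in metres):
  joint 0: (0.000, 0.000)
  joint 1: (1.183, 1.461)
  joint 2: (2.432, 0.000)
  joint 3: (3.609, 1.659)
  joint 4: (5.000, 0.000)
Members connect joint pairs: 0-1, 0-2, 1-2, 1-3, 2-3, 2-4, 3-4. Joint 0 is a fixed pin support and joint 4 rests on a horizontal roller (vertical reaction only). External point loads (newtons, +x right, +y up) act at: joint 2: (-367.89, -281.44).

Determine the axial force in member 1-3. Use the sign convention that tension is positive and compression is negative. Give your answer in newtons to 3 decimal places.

-225.670

N=5 nodes, M=7 members, R=3 reactions → 2N=10, M+R=10
member 0 (0-1): L=1.8799, (cx,cy)=(0.6293,0.7772)
member 1 (0-2): L=2.4320, (cx,cy)=(1.0000,0.0000)
member 2 (1-2): L=1.9221, (cx,cy)=(0.6498,-0.7601)
member 3 (1-3): L=2.4341, (cx,cy)=(0.9967,0.0813)
member 4 (2-3): L=2.0341, (cx,cy)=(0.5786,0.8156)
member 5 (2-4): L=2.5680, (cx,cy)=(1.0000,0.0000)
member 6 (3-4): L=2.1650, (cx,cy)=(0.6425,-0.7663)
solve A·x = −loads:
  F[0-1] = -185.9921 N (compression)
  F[0-2] = -250.8470 N (compression)
  F[1-2] = +166.0180 N (tension)
  F[1-3] = -225.6702 N (compression)
  F[2-3] = +190.3527 N (tension)
  F[2-4] = +114.7784 N (tension)
  F[3-4] = -178.6438 N (compression)
  Rx@0 = +367.8900 N
  Ry@0 = +144.5476 N
  Ry@4 = +136.8924 N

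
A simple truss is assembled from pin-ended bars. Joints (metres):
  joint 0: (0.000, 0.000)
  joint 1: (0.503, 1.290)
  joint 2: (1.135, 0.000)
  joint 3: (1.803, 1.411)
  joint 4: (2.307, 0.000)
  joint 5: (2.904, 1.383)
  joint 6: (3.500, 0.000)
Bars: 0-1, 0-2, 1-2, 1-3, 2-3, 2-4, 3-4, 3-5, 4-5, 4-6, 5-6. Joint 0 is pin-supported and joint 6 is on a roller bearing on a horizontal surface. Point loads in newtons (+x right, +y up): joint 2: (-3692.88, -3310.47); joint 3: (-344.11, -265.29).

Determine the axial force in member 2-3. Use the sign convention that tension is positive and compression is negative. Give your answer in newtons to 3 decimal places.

1108.976

N=7 nodes, M=11 members, R=3 reactions → 2N=14, M+R=14
member 0 (0-1): L=1.3846, (cx,cy)=(0.3633,0.9317)
member 1 (0-2): L=1.1350, (cx,cy)=(1.0000,0.0000)
member 2 (1-2): L=1.4365, (cx,cy)=(0.4400,-0.8980)
member 3 (1-3): L=1.3056, (cx,cy)=(0.9957,0.0927)
member 4 (2-3): L=1.5611, (cx,cy)=(0.4279,0.9038)
member 5 (2-4): L=1.1720, (cx,cy)=(1.0000,0.0000)
member 6 (3-4): L=1.4983, (cx,cy)=(0.3364,-0.9417)
member 7 (3-5): L=1.1014, (cx,cy)=(0.9997,-0.0254)
member 8 (4-5): L=1.5064, (cx,cy)=(0.3963,0.9181)
member 9 (4-6): L=1.1930, (cx,cy)=(1.0000,0.0000)
member 10 (5-6): L=1.5060, (cx,cy)=(0.3958,-0.9184)
solve A·x = −loads:
  F[0-1] = -2687.9270 N (compression)
  F[0-2] = -3060.5129 N (compression)
  F[1-2] = +2570.2665 N (tension)
  F[1-3] = -2116.3976 N (compression)
  F[2-3] = +1108.9761 N (tension)
  F[2-4] = +1288.6555 N (tension)
  F[3-4] = -1113.0877 N (compression)
  F[3-5] = -914.5321 N (compression)
  F[4-5] = +1141.7178 N (tension)
  F[4-6] = +461.7491 N (tension)
  F[5-6] = -1166.7351 N (compression)
  Rx@0 = +4036.9900 N
  Ry@0 = +2504.2851 N
  Ry@6 = +1071.4749 N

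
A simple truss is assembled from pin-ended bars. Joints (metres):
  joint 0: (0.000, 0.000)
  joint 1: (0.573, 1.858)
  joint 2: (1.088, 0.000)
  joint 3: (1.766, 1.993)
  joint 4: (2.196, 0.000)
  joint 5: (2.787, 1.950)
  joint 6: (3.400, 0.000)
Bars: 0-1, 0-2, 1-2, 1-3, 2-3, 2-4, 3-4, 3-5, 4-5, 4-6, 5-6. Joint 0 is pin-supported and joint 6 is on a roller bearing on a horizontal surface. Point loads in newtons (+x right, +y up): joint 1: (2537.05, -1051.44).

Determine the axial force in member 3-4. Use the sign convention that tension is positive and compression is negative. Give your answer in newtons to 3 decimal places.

-1558.530

N=7 nodes, M=11 members, R=3 reactions → 2N=14, M+R=14
member 0 (0-1): L=1.9443, (cx,cy)=(0.2947,0.9556)
member 1 (0-2): L=1.0880, (cx,cy)=(1.0000,0.0000)
member 2 (1-2): L=1.9281, (cx,cy)=(0.2671,-0.9637)
member 3 (1-3): L=1.2006, (cx,cy)=(0.9937,0.1124)
member 4 (2-3): L=2.1052, (cx,cy)=(0.3221,0.9467)
member 5 (2-4): L=1.1080, (cx,cy)=(1.0000,0.0000)
member 6 (3-4): L=2.0389, (cx,cy)=(0.2109,-0.9775)
member 7 (3-5): L=1.0219, (cx,cy)=(0.9991,-0.0421)
member 8 (4-5): L=2.0376, (cx,cy)=(0.2900,0.9570)
member 9 (4-6): L=1.2040, (cx,cy)=(1.0000,0.0000)
member 10 (5-6): L=2.0441, (cx,cy)=(0.2999,-0.9540)
solve A·x = −loads:
  F[0-1] = +535.9850 N (tension)
  F[0-2] = +2379.0951 N (tension)
  F[1-2] = -1844.1034 N (compression)
  F[1-3] = -1898.5591 N (compression)
  F[2-3] = +1877.1175 N (tension)
  F[2-4] = +1281.9659 N (tension)
  F[3-4] = -1558.5301 N (compression)
  F[3-5] = -954.1135 N (compression)
  F[4-5] = +1591.9072 N (tension)
  F[4-6] = +491.5385 N (tension)
  F[5-6] = -1639.0617 N (compression)
  Rx@0 = -2537.0500 N
  Ry@0 = -512.1818 N
  Ry@6 = +1563.6218 N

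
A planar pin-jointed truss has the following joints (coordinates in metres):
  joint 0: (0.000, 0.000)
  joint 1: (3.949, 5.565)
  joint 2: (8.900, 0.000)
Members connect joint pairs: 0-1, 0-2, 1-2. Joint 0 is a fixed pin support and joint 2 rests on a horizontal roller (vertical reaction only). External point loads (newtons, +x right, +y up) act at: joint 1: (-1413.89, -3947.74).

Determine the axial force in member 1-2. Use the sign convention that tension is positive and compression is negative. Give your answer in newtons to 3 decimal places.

-1161.212

N=3 nodes, M=3 members, R=3 reactions → 2N=6, M+R=6
member 0 (0-1): L=6.8238, (cx,cy)=(0.5787,0.8155)
member 1 (0-2): L=8.9000, (cx,cy)=(1.0000,0.0000)
member 2 (1-2): L=7.4486, (cx,cy)=(0.6647,-0.7471)
solve A·x = −loads:
  F[0-1] = -3776.8920 N (compression)
  F[0-2] = +771.8443 N (tension)
  F[1-2] = -1161.2116 N (compression)
  Rx@0 = +1413.8900 N
  Ry@0 = +3080.1751 N
  Ry@2 = +867.5649 N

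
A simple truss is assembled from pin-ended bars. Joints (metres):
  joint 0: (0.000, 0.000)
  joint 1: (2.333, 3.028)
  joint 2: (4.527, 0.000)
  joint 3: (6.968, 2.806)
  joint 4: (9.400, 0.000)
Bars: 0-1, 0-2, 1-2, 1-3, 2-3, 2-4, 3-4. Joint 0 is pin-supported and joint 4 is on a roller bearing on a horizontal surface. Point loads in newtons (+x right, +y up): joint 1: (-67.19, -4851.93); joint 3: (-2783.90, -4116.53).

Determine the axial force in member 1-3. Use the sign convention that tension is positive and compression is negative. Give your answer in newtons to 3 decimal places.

N=5 nodes, M=7 members, R=3 reactions → 2N=10, M+R=10
member 0 (0-1): L=3.8225, (cx,cy)=(0.6103,0.7921)
member 1 (0-2): L=4.5270, (cx,cy)=(1.0000,0.0000)
member 2 (1-2): L=3.7393, (cx,cy)=(0.5867,-0.8098)
member 3 (1-3): L=4.6403, (cx,cy)=(0.9989,-0.0478)
member 4 (2-3): L=3.7192, (cx,cy)=(0.6563,0.7545)
member 5 (2-4): L=4.8730, (cx,cy)=(1.0000,0.0000)
member 6 (3-4): L=3.7133, (cx,cy)=(0.6550,-0.7557)
solve A·x = −loads:
  F[0-1] = -7025.7553 N (compression)
  F[0-2] = +1436.9397 N (tension)
  F[1-2] = +1171.4179 N (tension)
  F[1-3] = -4913.7837 N (compression)
  F[2-3] = -1257.2835 N (compression)
  F[2-4] = +2949.4522 N (tension)
  F[3-4] = -4503.3171 N (compression)
  Rx@0 = +2851.0900 N
  Ry@0 = +5565.4324 N
  Ry@4 = +3403.0276 N

-4913.784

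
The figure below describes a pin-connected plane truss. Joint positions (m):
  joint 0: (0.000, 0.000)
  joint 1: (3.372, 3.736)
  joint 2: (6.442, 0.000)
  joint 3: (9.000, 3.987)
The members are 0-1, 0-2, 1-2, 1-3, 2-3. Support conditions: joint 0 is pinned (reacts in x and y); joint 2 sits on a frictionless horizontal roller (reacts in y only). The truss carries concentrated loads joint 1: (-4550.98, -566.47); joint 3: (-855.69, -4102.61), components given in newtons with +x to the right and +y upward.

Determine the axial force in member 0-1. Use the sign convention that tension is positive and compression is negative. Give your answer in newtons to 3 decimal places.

-2437.940

N=4 nodes, M=5 members, R=3 reactions → 2N=8, M+R=8
member 0 (0-1): L=5.0327, (cx,cy)=(0.6700,0.7423)
member 1 (0-2): L=6.4420, (cx,cy)=(1.0000,0.0000)
member 2 (1-2): L=4.8356, (cx,cy)=(0.6349,-0.7726)
member 3 (1-3): L=5.6336, (cx,cy)=(0.9990,0.0446)
member 4 (2-3): L=4.7370, (cx,cy)=(0.5400,0.8417)
solve A·x = −loads:
  F[0-1] = -2437.9403 N (compression)
  F[0-2] = -3773.2062 N (compression)
  F[1-2] = +1714.8163 N (tension)
  F[1-3] = +1830.6306 N (tension)
  F[2-3] = -4971.3028 N (compression)
  Rx@0 = +5406.6700 N
  Ry@0 = +1809.7926 N
  Ry@2 = +2859.2874 N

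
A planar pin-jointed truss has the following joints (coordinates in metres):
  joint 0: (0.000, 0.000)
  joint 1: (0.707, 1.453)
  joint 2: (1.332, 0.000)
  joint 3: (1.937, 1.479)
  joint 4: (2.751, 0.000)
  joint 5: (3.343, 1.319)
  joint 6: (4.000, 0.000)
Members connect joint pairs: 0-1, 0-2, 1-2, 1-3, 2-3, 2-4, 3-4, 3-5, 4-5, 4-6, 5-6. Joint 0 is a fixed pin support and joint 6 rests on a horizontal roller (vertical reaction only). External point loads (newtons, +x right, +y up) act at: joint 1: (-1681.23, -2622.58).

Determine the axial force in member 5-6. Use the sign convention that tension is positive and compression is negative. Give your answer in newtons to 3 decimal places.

N=7 nodes, M=11 members, R=3 reactions → 2N=14, M+R=14
member 0 (0-1): L=1.6159, (cx,cy)=(0.4375,0.8992)
member 1 (0-2): L=1.3320, (cx,cy)=(1.0000,0.0000)
member 2 (1-2): L=1.5817, (cx,cy)=(0.3951,-0.9186)
member 3 (1-3): L=1.2303, (cx,cy)=(0.9998,0.0211)
member 4 (2-3): L=1.5980, (cx,cy)=(0.3786,0.9256)
member 5 (2-4): L=1.4190, (cx,cy)=(1.0000,0.0000)
member 6 (3-4): L=1.6882, (cx,cy)=(0.4822,-0.8761)
member 7 (3-5): L=1.4151, (cx,cy)=(0.9936,-0.1131)
member 8 (4-5): L=1.4458, (cx,cy)=(0.4095,0.9123)
member 9 (4-6): L=1.2490, (cx,cy)=(1.0000,0.0000)
member 10 (5-6): L=1.4736, (cx,cy)=(0.4459,-0.8951)
solve A·x = −loads:
  F[0-1] = -3080.2258 N (compression)
  F[0-2] = -333.5285 N (compression)
  F[1-2] = +166.3650 N (tension)
  F[1-3] = +267.8509 N (tension)
  F[2-3] = -165.1183 N (compression)
  F[2-4] = -205.2759 N (compression)
  F[3-4] = +150.7605 N (tension)
  F[3-5] = +133.4396 N (tension)
  F[4-5] = -144.7712 N (compression)
  F[4-6] = -73.3040 N (compression)
  F[5-6] = +164.4118 N (tension)
  Rx@0 = +1681.2300 N
  Ry@0 = +2769.7458 N
  Ry@6 = -147.1658 N

164.412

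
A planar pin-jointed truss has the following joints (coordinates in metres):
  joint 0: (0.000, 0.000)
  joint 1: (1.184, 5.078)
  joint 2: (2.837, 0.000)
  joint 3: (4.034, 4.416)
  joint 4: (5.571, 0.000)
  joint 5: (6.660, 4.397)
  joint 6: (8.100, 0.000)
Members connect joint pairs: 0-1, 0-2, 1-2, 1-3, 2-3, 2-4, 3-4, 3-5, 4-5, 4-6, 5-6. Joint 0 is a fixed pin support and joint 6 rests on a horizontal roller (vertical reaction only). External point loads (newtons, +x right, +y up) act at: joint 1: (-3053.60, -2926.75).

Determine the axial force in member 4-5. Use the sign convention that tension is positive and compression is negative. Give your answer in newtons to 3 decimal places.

N=7 nodes, M=11 members, R=3 reactions → 2N=14, M+R=14
member 0 (0-1): L=5.2142, (cx,cy)=(0.2271,0.9739)
member 1 (0-2): L=2.8370, (cx,cy)=(1.0000,0.0000)
member 2 (1-2): L=5.3403, (cx,cy)=(0.3095,-0.9509)
member 3 (1-3): L=2.9259, (cx,cy)=(0.9741,-0.2263)
member 4 (2-3): L=4.5754, (cx,cy)=(0.2616,0.9652)
member 5 (2-4): L=2.7340, (cx,cy)=(1.0000,0.0000)
member 6 (3-4): L=4.6758, (cx,cy)=(0.3287,-0.9444)
member 7 (3-5): L=2.6261, (cx,cy)=(1.0000,-0.0072)
member 8 (4-5): L=4.5298, (cx,cy)=(0.2404,0.9707)
member 9 (4-6): L=2.5290, (cx,cy)=(1.0000,0.0000)
member 10 (5-6): L=4.6268, (cx,cy)=(0.3112,-0.9503)
solve A·x = −loads:
  F[0-1] = -4531.6580 N (compression)
  F[0-2] = -2024.5874 N (compression)
  F[1-2] = +1156.1683 N (tension)
  F[1-3] = +1711.0856 N (tension)
  F[2-3] = -1139.0587 N (compression)
  F[2-4] = -1368.7135 N (compression)
  F[3-4] = +1567.4599 N (tension)
  F[3-5] = +853.4939 N (tension)
  F[4-5] = -1525.0836 N (compression)
  F[4-6] = -486.8333 N (compression)
  F[5-6] = +1564.2199 N (tension)
  Rx@0 = +3053.6000 N
  Ry@0 = +4413.2820 N
  Ry@6 = -1486.5320 N

-1525.084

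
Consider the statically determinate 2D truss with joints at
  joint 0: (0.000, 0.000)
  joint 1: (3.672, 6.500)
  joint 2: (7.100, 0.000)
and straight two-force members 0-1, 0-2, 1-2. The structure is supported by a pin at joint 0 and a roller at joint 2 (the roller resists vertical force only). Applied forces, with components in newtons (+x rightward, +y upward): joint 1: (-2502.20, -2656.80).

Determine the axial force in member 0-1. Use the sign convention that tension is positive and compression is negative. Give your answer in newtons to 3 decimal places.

-4104.292

N=3 nodes, M=3 members, R=3 reactions → 2N=6, M+R=6
member 0 (0-1): L=7.4655, (cx,cy)=(0.4919,0.8707)
member 1 (0-2): L=7.1000, (cx,cy)=(1.0000,0.0000)
member 2 (1-2): L=7.3485, (cx,cy)=(0.4665,-0.8845)
solve A·x = −loads:
  F[0-1] = -4104.2919 N (compression)
  F[0-2] = -483.4505 N (compression)
  F[1-2] = +1036.3653 N (tension)
  Rx@0 = +2502.2000 N
  Ry@0 = +3573.4944 N
  Ry@2 = -916.6944 N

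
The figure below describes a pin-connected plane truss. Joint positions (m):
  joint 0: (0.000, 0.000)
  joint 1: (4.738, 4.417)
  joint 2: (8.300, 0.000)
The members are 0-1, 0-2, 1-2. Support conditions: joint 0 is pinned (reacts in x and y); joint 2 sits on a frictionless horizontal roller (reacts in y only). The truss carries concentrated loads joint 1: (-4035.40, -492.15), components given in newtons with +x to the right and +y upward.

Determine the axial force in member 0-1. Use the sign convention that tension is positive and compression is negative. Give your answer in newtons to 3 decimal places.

-3459.073

N=3 nodes, M=3 members, R=3 reactions → 2N=6, M+R=6
member 0 (0-1): L=6.4775, (cx,cy)=(0.7315,0.6819)
member 1 (0-2): L=8.3000, (cx,cy)=(1.0000,0.0000)
member 2 (1-2): L=5.6743, (cx,cy)=(0.6277,-0.7784)
solve A·x = −loads:
  F[0-1] = -3459.0726 N (compression)
  F[0-2] = -1505.2598 N (compression)
  F[1-2] = +2397.8952 N (tension)
  Rx@0 = +4035.4000 N
  Ry@0 = +2358.7229 N
  Ry@2 = -1866.5729 N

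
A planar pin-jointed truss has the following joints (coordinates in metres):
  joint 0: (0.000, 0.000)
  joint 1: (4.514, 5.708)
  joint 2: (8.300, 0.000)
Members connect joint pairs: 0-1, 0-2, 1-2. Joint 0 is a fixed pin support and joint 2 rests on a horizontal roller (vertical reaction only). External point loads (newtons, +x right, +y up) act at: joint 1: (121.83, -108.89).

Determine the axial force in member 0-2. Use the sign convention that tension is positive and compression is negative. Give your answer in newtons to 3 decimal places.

94.852

N=3 nodes, M=3 members, R=3 reactions → 2N=6, M+R=6
member 0 (0-1): L=7.2772, (cx,cy)=(0.6203,0.7844)
member 1 (0-2): L=8.3000, (cx,cy)=(1.0000,0.0000)
member 2 (1-2): L=6.8495, (cx,cy)=(0.5527,-0.8334)
solve A·x = −loads:
  F[0-1] = +43.4926 N (tension)
  F[0-2] = +94.8518 N (tension)
  F[1-2] = -171.6015 N (compression)
  Rx@0 = -121.8300 N
  Ry@0 = -34.1142 N
  Ry@2 = +143.0042 N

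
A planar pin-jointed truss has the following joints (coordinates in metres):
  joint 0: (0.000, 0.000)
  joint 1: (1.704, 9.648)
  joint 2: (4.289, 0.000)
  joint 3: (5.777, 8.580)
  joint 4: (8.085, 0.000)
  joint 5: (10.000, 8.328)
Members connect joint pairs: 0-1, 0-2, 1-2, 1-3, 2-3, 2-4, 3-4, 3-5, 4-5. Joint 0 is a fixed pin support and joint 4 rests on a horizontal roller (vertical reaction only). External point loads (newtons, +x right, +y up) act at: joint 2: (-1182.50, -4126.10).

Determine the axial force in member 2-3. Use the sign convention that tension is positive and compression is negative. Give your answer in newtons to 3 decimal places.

N=6 nodes, M=9 members, R=3 reactions → 2N=12, M+R=12
member 0 (0-1): L=9.7973, (cx,cy)=(0.1739,0.9848)
member 1 (0-2): L=4.2890, (cx,cy)=(1.0000,0.0000)
member 2 (1-2): L=9.9883, (cx,cy)=(0.2588,-0.9659)
member 3 (1-3): L=4.2107, (cx,cy)=(0.9673,-0.2536)
member 4 (2-3): L=8.7081, (cx,cy)=(0.1709,0.9853)
member 5 (2-4): L=3.7960, (cx,cy)=(1.0000,0.0000)
member 6 (3-4): L=8.8850, (cx,cy)=(0.2598,-0.9657)
member 7 (3-5): L=4.2305, (cx,cy)=(0.9982,-0.0596)
member 8 (4-5): L=8.5453, (cx,cy)=(0.2241,0.9746)
solve A·x = −loads:
  F[0-1] = -1967.2340 N (compression)
  F[0-2] = -840.3487 N (compression)
  F[1-2] = +2257.0312 N (tension)
  F[1-3] = -957.5918 N (compression)
  F[2-3] = +1975.0128 N (tension)
  F[2-4] = +588.7952 N (tension)
  F[3-4] = -2266.6581 N (compression)
  F[3-5] = -0.0000 N (tension)
  F[4-5] = -0.0000 N (tension)
  Rx@0 = +1182.5000 N
  Ry@0 = +1937.2512 N
  Ry@4 = +2188.8488 N

1975.013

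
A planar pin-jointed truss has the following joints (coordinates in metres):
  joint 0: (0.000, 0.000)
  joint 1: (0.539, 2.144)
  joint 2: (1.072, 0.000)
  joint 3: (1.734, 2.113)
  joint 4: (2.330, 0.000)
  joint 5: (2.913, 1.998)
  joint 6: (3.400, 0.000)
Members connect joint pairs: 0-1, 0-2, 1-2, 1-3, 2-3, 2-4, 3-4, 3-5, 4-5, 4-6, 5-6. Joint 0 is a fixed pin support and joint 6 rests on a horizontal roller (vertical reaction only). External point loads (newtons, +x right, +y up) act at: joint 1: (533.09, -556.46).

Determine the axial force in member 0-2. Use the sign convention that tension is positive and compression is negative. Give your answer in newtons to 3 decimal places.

N=7 nodes, M=11 members, R=3 reactions → 2N=14, M+R=14
member 0 (0-1): L=2.2107, (cx,cy)=(0.2438,0.9698)
member 1 (0-2): L=1.0720, (cx,cy)=(1.0000,0.0000)
member 2 (1-2): L=2.2093, (cx,cy)=(0.2413,-0.9705)
member 3 (1-3): L=1.1954, (cx,cy)=(0.9997,-0.0259)
member 4 (2-3): L=2.2143, (cx,cy)=(0.2990,0.9543)
member 5 (2-4): L=1.2580, (cx,cy)=(1.0000,0.0000)
member 6 (3-4): L=2.1954, (cx,cy)=(0.2715,-0.9624)
member 7 (3-5): L=1.1846, (cx,cy)=(0.9953,-0.0971)
member 8 (4-5): L=2.0813, (cx,cy)=(0.2801,0.9600)
member 9 (4-6): L=1.0700, (cx,cy)=(1.0000,0.0000)
member 10 (5-6): L=2.0565, (cx,cy)=(0.2368,-0.9716)
solve A·x = −loads:
  F[0-1] = -136.1945 N (compression)
  F[0-2] = +566.2959 N (tension)
  F[1-2] = -424.8952 N (compression)
  F[1-3] = -463.9429 N (compression)
  F[2-3] = +432.1077 N (tension)
  F[2-4] = +334.5999 N (tension)
  F[3-4] = -418.5388 N (compression)
  F[3-5] = -222.0275 N (compression)
  F[4-5] = +419.6196 N (tension)
  F[4-6] = +103.4389 N (tension)
  F[5-6] = -436.8000 N (compression)
  Rx@0 = -533.0900 N
  Ry@0 = +132.0844 N
  Ry@6 = +424.3756 N

566.296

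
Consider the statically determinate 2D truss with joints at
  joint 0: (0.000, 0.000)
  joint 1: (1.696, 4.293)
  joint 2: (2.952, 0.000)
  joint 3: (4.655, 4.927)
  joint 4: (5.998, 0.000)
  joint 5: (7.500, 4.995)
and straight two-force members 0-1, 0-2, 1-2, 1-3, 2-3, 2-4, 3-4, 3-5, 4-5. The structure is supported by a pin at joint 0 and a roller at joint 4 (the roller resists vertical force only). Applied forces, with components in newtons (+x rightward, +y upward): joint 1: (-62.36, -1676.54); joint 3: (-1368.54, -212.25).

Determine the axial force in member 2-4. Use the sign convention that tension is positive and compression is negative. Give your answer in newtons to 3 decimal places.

-144.473

N=6 nodes, M=9 members, R=3 reactions → 2N=12, M+R=12
member 0 (0-1): L=4.6159, (cx,cy)=(0.3674,0.9301)
member 1 (0-2): L=2.9520, (cx,cy)=(1.0000,0.0000)
member 2 (1-2): L=4.4730, (cx,cy)=(0.2808,-0.9598)
member 3 (1-3): L=3.0262, (cx,cy)=(0.9778,0.2095)
member 4 (2-3): L=5.2130, (cx,cy)=(0.3267,0.9451)
member 5 (2-4): L=3.0460, (cx,cy)=(1.0000,0.0000)
member 6 (3-4): L=5.1068, (cx,cy)=(0.2630,-0.9648)
member 7 (3-5): L=2.8458, (cx,cy)=(0.9997,0.0239)
member 8 (4-5): L=5.2159, (cx,cy)=(0.2880,0.9576)
solve A·x = −loads:
  F[0-1] = -2600.7278 N (compression)
  F[0-2] = -475.3199 N (compression)
  F[1-2] = +540.1241 N (tension)
  F[1-3] = -1068.6012 N (compression)
  F[2-3] = -548.4863 N (compression)
  F[2-4] = -144.4732 N (compression)
  F[3-4] = +549.3596 N (tension)
  F[3-5] = -0.0000 N (compression)
  F[4-5] = +0.0000 N (tension)
  Rx@0 = +1430.9000 N
  Ry@0 = +2418.8121 N
  Ry@4 = -530.0221 N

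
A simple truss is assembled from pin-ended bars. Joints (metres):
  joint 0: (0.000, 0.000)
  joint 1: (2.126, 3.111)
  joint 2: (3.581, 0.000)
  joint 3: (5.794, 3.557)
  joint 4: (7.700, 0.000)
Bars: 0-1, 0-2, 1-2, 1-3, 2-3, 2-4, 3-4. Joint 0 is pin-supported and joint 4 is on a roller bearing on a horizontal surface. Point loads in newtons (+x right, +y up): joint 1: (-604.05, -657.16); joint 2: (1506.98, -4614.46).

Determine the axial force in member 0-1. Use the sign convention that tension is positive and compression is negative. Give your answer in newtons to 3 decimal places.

N=5 nodes, M=7 members, R=3 reactions → 2N=10, M+R=10
member 0 (0-1): L=3.7680, (cx,cy)=(0.5642,0.8256)
member 1 (0-2): L=3.5810, (cx,cy)=(1.0000,0.0000)
member 2 (1-2): L=3.4344, (cx,cy)=(0.4237,-0.9058)
member 3 (1-3): L=3.6950, (cx,cy)=(0.9927,0.1207)
member 4 (2-3): L=4.1892, (cx,cy)=(0.5283,0.8491)
member 5 (2-4): L=4.1190, (cx,cy)=(1.0000,0.0000)
member 6 (3-4): L=4.0355, (cx,cy)=(0.4723,-0.8814)
solve A·x = −loads:
  F[0-1] = -3861.5590 N (compression)
  F[0-2] = +3081.6897 N (tension)
  F[1-2] = +2443.8294 N (tension)
  F[1-3] = -2629.2626 N (compression)
  F[2-3] = +2827.4939 N (tension)
  F[2-4] = +1116.3877 N (tension)
  F[3-4] = -2363.6717 N (compression)
  Rx@0 = -902.9300 N
  Ry@0 = +3188.2039 N
  Ry@4 = +2083.4161 N

-3861.559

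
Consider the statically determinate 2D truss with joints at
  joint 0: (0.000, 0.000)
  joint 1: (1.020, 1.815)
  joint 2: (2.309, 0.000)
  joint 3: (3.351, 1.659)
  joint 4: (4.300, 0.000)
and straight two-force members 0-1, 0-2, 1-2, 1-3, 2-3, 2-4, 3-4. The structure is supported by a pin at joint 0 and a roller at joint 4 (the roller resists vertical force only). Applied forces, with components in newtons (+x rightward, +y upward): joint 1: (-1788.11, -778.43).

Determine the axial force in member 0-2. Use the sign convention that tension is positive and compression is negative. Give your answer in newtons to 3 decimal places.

-1030.260

N=5 nodes, M=7 members, R=3 reactions → 2N=10, M+R=10
member 0 (0-1): L=2.0820, (cx,cy)=(0.4899,0.8718)
member 1 (0-2): L=2.3090, (cx,cy)=(1.0000,0.0000)
member 2 (1-2): L=2.2262, (cx,cy)=(0.5790,-0.8153)
member 3 (1-3): L=2.3362, (cx,cy)=(0.9978,-0.0668)
member 4 (2-3): L=1.9591, (cx,cy)=(0.5319,0.8468)
member 5 (2-4): L=1.9910, (cx,cy)=(1.0000,0.0000)
member 6 (3-4): L=1.9113, (cx,cy)=(0.4965,-0.8680)
solve A·x = −loads:
  F[0-1] = -1546.8887 N (compression)
  F[0-2] = -1030.2596 N (compression)
  F[1-2] = +645.3462 N (tension)
  F[1-3] = +658.0558 N (tension)
  F[2-3] = -621.3317 N (compression)
  F[2-4] = -326.1139 N (compression)
  F[3-4] = +656.7815 N (tension)
  Rx@0 = +1788.1100 N
  Ry@0 = +1348.5279 N
  Ry@4 = -570.0979 N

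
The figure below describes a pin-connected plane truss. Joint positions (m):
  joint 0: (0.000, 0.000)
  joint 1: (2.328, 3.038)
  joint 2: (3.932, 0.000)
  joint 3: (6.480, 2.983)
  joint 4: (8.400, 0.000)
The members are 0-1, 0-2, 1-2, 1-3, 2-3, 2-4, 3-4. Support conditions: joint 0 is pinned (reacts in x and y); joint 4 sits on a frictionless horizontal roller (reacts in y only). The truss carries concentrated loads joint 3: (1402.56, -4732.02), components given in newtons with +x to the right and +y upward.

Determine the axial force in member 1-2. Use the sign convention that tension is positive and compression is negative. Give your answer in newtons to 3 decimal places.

N=5 nodes, M=7 members, R=3 reactions → 2N=10, M+R=10
member 0 (0-1): L=3.8274, (cx,cy)=(0.6082,0.7937)
member 1 (0-2): L=3.9320, (cx,cy)=(1.0000,0.0000)
member 2 (1-2): L=3.4354, (cx,cy)=(0.4669,-0.8843)
member 3 (1-3): L=4.1524, (cx,cy)=(0.9999,-0.0132)
member 4 (2-3): L=3.9231, (cx,cy)=(0.6495,0.7604)
member 5 (2-4): L=4.4680, (cx,cy)=(1.0000,0.0000)
member 6 (3-4): L=3.5475, (cx,cy)=(0.5412,-0.8409)
solve A·x = −loads:
  F[0-1] = -735.1550 N (compression)
  F[0-2] = +1849.7144 N (tension)
  F[1-2] = +671.2610 N (tension)
  F[1-3] = -760.6314 N (compression)
  F[2-3] = -780.6764 N (compression)
  F[2-4] = +2670.1653 N (tension)
  F[3-4] = -4933.5344 N (compression)
  Rx@0 = -1402.5600 N
  Ry@0 = +583.5288 N
  Ry@4 = +4148.4912 N

671.261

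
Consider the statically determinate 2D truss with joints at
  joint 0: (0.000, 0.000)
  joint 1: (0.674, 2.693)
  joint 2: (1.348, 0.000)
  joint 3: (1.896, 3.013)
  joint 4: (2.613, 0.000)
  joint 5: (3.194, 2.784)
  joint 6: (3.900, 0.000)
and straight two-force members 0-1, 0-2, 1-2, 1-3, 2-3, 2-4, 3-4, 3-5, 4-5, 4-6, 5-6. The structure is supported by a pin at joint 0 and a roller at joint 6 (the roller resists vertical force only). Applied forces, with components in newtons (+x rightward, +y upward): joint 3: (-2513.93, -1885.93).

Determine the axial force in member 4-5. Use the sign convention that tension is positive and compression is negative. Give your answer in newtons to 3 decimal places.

-965.018

N=7 nodes, M=11 members, R=3 reactions → 2N=14, M+R=14
member 0 (0-1): L=2.7761, (cx,cy)=(0.2428,0.9701)
member 1 (0-2): L=1.3480, (cx,cy)=(1.0000,0.0000)
member 2 (1-2): L=2.7761, (cx,cy)=(0.2428,-0.9701)
member 3 (1-3): L=1.2632, (cx,cy)=(0.9674,0.2533)
member 4 (2-3): L=3.0624, (cx,cy)=(0.1789,0.9839)
member 5 (2-4): L=1.2650, (cx,cy)=(1.0000,0.0000)
member 6 (3-4): L=3.0971, (cx,cy)=(0.2315,-0.9728)
member 7 (3-5): L=1.3180, (cx,cy)=(0.9848,-0.1737)
member 8 (4-5): L=2.8440, (cx,cy)=(0.2043,0.9789)
member 9 (4-6): L=1.2870, (cx,cy)=(1.0000,0.0000)
member 10 (5-6): L=2.8721, (cx,cy)=(0.2458,-0.9693)
solve A·x = −loads:
  F[0-1] = -3001.0445 N (compression)
  F[0-2] = -1785.3067 N (compression)
  F[1-2] = +2631.8670 N (tension)
  F[1-3] = -1413.7277 N (compression)
  F[2-3] = -2595.0034 N (compression)
  F[2-4] = -681.9586 N (compression)
  F[3-4] = +971.0453 N (tension)
  F[3-5] = +464.2178 N (tension)
  F[4-5] = -965.0179 N (compression)
  F[4-6] = -260.0129 N (compression)
  F[5-6] = +1057.7749 N (tension)
  Rx@0 = +2513.9300 N
  Ry@0 = +2911.2500 N
  Ry@6 = -1025.3200 N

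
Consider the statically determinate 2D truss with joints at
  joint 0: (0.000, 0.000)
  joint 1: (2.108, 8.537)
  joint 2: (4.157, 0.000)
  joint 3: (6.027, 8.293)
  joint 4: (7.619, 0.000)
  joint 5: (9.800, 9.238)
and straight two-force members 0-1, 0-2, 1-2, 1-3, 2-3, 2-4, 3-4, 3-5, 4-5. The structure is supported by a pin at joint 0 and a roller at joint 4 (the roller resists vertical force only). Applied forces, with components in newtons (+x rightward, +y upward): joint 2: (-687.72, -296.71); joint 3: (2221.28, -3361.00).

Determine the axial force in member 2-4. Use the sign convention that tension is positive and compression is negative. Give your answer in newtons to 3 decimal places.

1005.608

N=6 nodes, M=9 members, R=3 reactions → 2N=12, M+R=12
member 0 (0-1): L=8.7934, (cx,cy)=(0.2397,0.9708)
member 1 (0-2): L=4.1570, (cx,cy)=(1.0000,0.0000)
member 2 (1-2): L=8.7795, (cx,cy)=(0.2334,-0.9724)
member 3 (1-3): L=3.9266, (cx,cy)=(0.9981,-0.0621)
member 4 (2-3): L=8.5012, (cx,cy)=(0.2200,0.9755)
member 5 (2-4): L=3.4620, (cx,cy)=(1.0000,0.0000)
member 6 (3-4): L=8.4444, (cx,cy)=(0.1885,-0.9821)
member 7 (3-5): L=3.8895, (cx,cy)=(0.9700,0.2430)
member 8 (4-5): L=9.4920, (cx,cy)=(0.2298,0.9732)
solve A·x = −loads:
  F[0-1] = +1628.1492 N (tension)
  F[0-2] = +1143.2519 N (tension)
  F[1-2] = -1675.5952 N (compression)
  F[1-3] = +782.8813 N (tension)
  F[2-3] = +1974.3911 N (tension)
  F[2-4] = +1005.6080 N (tension)
  F[3-4] = -5334.0333 N (compression)
  F[3-5] = +0.0000 N (tension)
  F[4-5] = +0.0000 N (tension)
  Rx@0 = -1533.5600 N
  Ry@0 = -1580.6737 N
  Ry@4 = +5238.3837 N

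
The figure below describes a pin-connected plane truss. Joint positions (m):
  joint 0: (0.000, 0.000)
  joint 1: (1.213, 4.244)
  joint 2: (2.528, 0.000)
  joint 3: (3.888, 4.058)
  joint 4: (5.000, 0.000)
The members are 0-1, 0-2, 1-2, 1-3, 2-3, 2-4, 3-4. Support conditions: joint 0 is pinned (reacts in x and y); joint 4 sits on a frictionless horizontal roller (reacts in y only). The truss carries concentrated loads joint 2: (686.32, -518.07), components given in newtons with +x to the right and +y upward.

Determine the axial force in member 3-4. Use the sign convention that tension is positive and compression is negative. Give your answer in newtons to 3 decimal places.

-271.593

N=5 nodes, M=7 members, R=3 reactions → 2N=10, M+R=10
member 0 (0-1): L=4.4139, (cx,cy)=(0.2748,0.9615)
member 1 (0-2): L=2.5280, (cx,cy)=(1.0000,0.0000)
member 2 (1-2): L=4.4431, (cx,cy)=(0.2960,-0.9552)
member 3 (1-3): L=2.6815, (cx,cy)=(0.9976,-0.0694)
member 4 (2-3): L=4.2798, (cx,cy)=(0.3178,0.9482)
member 5 (2-4): L=2.4720, (cx,cy)=(1.0000,0.0000)
member 6 (3-4): L=4.2076, (cx,cy)=(0.2643,-0.9644)
solve A·x = −loads:
  F[0-1] = -266.3903 N (compression)
  F[0-2] = +759.5270 N (tension)
  F[1-2] = +279.4980 N (tension)
  F[1-3] = -156.3057 N (compression)
  F[2-3] = +264.8202 N (tension)
  F[2-4] = +71.7775 N (tension)
  F[3-4] = -271.5927 N (compression)
  Rx@0 = -686.3200 N
  Ry@0 = +256.1338 N
  Ry@4 = +261.9362 N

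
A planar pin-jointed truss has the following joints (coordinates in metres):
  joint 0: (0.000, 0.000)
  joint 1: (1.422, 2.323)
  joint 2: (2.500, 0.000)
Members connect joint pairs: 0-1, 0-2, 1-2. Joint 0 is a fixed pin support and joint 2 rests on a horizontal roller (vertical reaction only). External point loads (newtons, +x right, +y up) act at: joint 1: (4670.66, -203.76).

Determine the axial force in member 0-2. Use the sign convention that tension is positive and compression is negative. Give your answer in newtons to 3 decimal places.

2067.772

N=3 nodes, M=3 members, R=3 reactions → 2N=6, M+R=6
member 0 (0-1): L=2.7237, (cx,cy)=(0.5221,0.8529)
member 1 (0-2): L=2.5000, (cx,cy)=(1.0000,0.0000)
member 2 (1-2): L=2.5609, (cx,cy)=(0.4209,-0.9071)
solve A·x = −loads:
  F[0-1] = +4985.5307 N (tension)
  F[0-2] = +2067.7720 N (tension)
  F[1-2] = -4912.2817 N (compression)
  Rx@0 = -4670.6600 N
  Ry@0 = -4252.1160 N
  Ry@2 = +4455.8760 N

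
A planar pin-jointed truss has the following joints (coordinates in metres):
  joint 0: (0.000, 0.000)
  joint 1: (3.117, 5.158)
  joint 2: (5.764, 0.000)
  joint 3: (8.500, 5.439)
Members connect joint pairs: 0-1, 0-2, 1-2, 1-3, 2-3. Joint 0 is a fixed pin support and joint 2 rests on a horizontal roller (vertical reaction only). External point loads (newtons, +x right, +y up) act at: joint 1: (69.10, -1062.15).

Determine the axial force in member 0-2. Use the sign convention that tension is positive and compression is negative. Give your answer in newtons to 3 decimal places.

N=4 nodes, M=5 members, R=3 reactions → 2N=8, M+R=8
member 0 (0-1): L=6.0267, (cx,cy)=(0.5172,0.8559)
member 1 (0-2): L=5.7640, (cx,cy)=(1.0000,0.0000)
member 2 (1-2): L=5.7975, (cx,cy)=(0.4566,-0.8897)
member 3 (1-3): L=5.3903, (cx,cy)=(0.9986,0.0521)
member 4 (2-3): L=6.0884, (cx,cy)=(0.4494,0.8933)
solve A·x = −loads:
  F[0-1] = -497.6678 N (compression)
  F[0-2] = +326.4946 N (tension)
  F[1-2] = -715.0996 N (compression)
  F[1-3] = -0.0000 N (compression)
  F[2-3] = -0.0000 N (compression)
  Rx@0 = -69.1000 N
  Ry@0 = +425.9357 N
  Ry@2 = +636.2143 N

326.495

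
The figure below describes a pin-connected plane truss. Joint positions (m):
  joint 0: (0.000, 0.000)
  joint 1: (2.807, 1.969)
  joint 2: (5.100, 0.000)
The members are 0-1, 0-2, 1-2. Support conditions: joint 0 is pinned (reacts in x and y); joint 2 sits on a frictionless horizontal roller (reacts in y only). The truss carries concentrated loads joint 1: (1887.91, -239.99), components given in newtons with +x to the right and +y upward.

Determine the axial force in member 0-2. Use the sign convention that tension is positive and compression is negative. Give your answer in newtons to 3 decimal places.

N=3 nodes, M=3 members, R=3 reactions → 2N=6, M+R=6
member 0 (0-1): L=3.4287, (cx,cy)=(0.8187,0.5743)
member 1 (0-2): L=5.1000, (cx,cy)=(1.0000,0.0000)
member 2 (1-2): L=3.0224, (cx,cy)=(0.7587,-0.6515)
solve A·x = −loads:
  F[0-1] = +1081.3481 N (tension)
  F[0-2] = +1002.6430 N (tension)
  F[1-2] = -1321.5757 N (compression)
  Rx@0 = -1887.9100 N
  Ry@0 = -620.9799 N
  Ry@2 = +860.9699 N

1002.643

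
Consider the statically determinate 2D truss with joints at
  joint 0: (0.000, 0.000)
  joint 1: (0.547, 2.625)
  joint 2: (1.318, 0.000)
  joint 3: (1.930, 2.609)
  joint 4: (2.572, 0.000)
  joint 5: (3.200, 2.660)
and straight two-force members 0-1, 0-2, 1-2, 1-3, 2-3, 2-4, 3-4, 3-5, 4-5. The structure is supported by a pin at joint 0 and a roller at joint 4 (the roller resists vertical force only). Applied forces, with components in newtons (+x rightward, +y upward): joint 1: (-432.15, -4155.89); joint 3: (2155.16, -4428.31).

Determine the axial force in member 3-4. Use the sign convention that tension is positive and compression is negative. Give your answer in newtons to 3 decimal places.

N=6 nodes, M=9 members, R=3 reactions → 2N=12, M+R=12
member 0 (0-1): L=2.6814, (cx,cy)=(0.2040,0.9790)
member 1 (0-2): L=1.3180, (cx,cy)=(1.0000,0.0000)
member 2 (1-2): L=2.7359, (cx,cy)=(0.2818,-0.9595)
member 3 (1-3): L=1.3831, (cx,cy)=(0.9999,-0.0116)
member 4 (2-3): L=2.6798, (cx,cy)=(0.2284,0.9736)
member 5 (2-4): L=1.2540, (cx,cy)=(1.0000,0.0000)
member 6 (3-4): L=2.6868, (cx,cy)=(0.2389,-0.9710)
member 7 (3-5): L=1.2710, (cx,cy)=(0.9992,0.0401)
member 8 (4-5): L=2.7331, (cx,cy)=(0.2298,0.9732)
solve A·x = −loads:
  F[0-1] = -2688.8267 N (compression)
  F[0-2] = +2271.5278 N (tension)
  F[1-2] = -1591.9727 N (compression)
  F[1-3] = +332.2884 N (tension)
  F[2-3] = +1568.9111 N (tension)
  F[2-4] = +1464.5957 N (tension)
  F[3-4] = -6129.4656 N (compression)
  F[3-5] = +0.0000 N (tension)
  F[4-5] = +0.0000 N (tension)
  Rx@0 = -1723.0100 N
  Ry@0 = +2632.2837 N
  Ry@4 = +5951.9163 N

-6129.466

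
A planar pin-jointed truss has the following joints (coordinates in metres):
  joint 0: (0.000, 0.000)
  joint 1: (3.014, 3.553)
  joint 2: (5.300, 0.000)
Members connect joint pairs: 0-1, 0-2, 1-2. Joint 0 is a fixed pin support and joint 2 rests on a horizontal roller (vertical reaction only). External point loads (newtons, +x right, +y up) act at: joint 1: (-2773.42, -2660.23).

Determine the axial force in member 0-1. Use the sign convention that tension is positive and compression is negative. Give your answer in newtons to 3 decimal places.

-3942.736

N=3 nodes, M=3 members, R=3 reactions → 2N=6, M+R=6
member 0 (0-1): L=4.6592, (cx,cy)=(0.6469,0.7626)
member 1 (0-2): L=5.3000, (cx,cy)=(1.0000,0.0000)
member 2 (1-2): L=4.2249, (cx,cy)=(0.5411,-0.8410)
solve A·x = −loads:
  F[0-1] = -3942.7358 N (compression)
  F[0-2] = -222.8869 N (compression)
  F[1-2] = +411.9292 N (tension)
  Rx@0 = +2773.4200 N
  Ry@0 = +3006.6504 N
  Ry@2 = -346.4204 N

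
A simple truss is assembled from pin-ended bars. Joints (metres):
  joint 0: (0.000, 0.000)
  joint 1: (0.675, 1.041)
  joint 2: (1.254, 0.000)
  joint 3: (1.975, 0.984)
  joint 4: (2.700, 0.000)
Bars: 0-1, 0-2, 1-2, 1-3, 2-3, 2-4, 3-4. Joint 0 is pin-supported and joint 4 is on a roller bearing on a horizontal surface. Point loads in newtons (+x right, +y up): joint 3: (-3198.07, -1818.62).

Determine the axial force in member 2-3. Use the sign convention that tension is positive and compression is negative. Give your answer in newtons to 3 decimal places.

-2161.298

N=5 nodes, M=7 members, R=3 reactions → 2N=10, M+R=10
member 0 (0-1): L=1.2407, (cx,cy)=(0.5441,0.8391)
member 1 (0-2): L=1.2540, (cx,cy)=(1.0000,0.0000)
member 2 (1-2): L=1.1912, (cx,cy)=(0.4861,-0.8739)
member 3 (1-3): L=1.3012, (cx,cy)=(0.9990,-0.0438)
member 4 (2-3): L=1.2199, (cx,cy)=(0.5910,0.8066)
member 5 (2-4): L=1.4460, (cx,cy)=(1.0000,0.0000)
member 6 (3-4): L=1.2222, (cx,cy)=(0.5932,-0.8051)
solve A·x = −loads:
  F[0-1] = -1971.0988 N (compression)
  F[0-2] = -2125.6876 N (compression)
  F[1-2] = +1994.9066 N (tension)
  F[1-3] = -2044.0097 N (compression)
  F[2-3] = -2161.2975 N (compression)
  F[2-4] = +121.3992 N (tension)
  F[3-4] = -204.6613 N (compression)
  Rx@0 = +3198.0700 N
  Ry@0 = +1653.8520 N
  Ry@4 = +164.7680 N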